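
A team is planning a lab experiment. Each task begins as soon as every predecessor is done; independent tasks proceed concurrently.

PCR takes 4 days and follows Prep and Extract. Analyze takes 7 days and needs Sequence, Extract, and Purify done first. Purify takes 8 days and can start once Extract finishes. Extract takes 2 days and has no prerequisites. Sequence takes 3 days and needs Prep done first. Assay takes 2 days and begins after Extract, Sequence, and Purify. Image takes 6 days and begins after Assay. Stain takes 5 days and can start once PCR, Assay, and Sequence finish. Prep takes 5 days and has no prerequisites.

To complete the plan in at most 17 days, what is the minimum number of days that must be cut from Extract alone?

Current finish: 18 days; target: 17.
Extract is on every critical path, so each day cut from Extract cuts the finish by one (this holds down to a finish of 17).
Need 18 − 17 = 1 day off Extract → Extract becomes 1 day, finish becomes 17.

1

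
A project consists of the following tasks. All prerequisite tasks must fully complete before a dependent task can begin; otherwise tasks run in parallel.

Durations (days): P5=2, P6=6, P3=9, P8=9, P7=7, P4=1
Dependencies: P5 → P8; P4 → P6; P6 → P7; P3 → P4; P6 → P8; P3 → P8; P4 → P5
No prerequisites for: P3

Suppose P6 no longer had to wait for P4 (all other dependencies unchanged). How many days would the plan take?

21

With the dependency in place, P3→P4→P6→P8 = 9+1+6+9 = 25 sets the finish at 25 days.
Without P4→P6, P6's earliest start moves from 10 to 0.
New critical path: P3→P4→P5→P8 = 9+1+2+9 = 21 ⇒ 21 days.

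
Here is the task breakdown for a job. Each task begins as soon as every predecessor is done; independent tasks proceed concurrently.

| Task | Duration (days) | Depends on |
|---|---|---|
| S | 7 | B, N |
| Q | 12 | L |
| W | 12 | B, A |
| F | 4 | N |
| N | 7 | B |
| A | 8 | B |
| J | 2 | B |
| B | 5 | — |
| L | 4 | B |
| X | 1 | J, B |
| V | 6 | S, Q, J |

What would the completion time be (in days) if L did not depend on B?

25

Original critical path: B→L→Q→V = 5+4+12+6 = 27 ⇒ 27 days.
Without B→L, L's earliest start moves from 5 to 0.
New critical path: B→N→S→V = 5+7+7+6 = 25 ⇒ 25 days.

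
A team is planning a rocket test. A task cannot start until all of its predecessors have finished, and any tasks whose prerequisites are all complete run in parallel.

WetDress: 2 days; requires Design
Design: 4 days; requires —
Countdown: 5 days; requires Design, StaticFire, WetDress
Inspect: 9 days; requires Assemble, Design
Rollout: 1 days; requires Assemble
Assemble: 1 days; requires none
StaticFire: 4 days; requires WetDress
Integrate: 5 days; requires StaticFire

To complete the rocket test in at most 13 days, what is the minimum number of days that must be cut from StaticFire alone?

2

Current finish: 15 days; target: 13.
StaticFire is on every critical path, so each day cut from StaticFire cuts the finish by one (this holds down to a finish of 13).
Need 15 − 13 = 2 days off StaticFire → StaticFire becomes 2 days, finish becomes 13.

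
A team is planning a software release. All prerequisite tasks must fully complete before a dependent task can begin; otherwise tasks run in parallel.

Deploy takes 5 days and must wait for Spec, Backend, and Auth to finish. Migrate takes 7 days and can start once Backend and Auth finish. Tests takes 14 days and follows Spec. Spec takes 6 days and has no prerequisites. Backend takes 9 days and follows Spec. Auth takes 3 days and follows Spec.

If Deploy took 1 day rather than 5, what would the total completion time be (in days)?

Actual critical path: Spec→Backend→Migrate = 6+9+7 = 22 ⇒ 22 days.
The longest path through Deploy is only 20 days, so Deploy has float 2.
That remains the longest chain; total 22 days.

22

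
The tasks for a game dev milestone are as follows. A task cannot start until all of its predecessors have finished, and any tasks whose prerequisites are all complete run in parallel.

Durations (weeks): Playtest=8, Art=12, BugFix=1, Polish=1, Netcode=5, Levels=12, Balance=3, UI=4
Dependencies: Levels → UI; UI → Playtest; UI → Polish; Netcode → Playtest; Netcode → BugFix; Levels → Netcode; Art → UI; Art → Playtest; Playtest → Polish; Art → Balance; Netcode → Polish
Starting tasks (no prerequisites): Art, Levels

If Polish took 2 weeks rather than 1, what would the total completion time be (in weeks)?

Critical path before the change: Levels→Netcode→Playtest→Polish = 12+5+8+1 = 26 giving 26 weeks.
Polish lies on that path, so at 2 weeks the path becomes 27 weeks.
No other chain overtakes it, so the finish is 27 weeks.

27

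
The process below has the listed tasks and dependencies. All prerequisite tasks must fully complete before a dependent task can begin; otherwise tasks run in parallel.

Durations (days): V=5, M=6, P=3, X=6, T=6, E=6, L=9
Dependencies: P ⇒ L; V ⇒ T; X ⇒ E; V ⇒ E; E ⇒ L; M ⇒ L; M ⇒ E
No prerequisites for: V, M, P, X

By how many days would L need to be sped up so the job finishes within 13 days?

8

Current finish: 21 days; target: 13.
L is on every critical path, so each day cut from L cuts the finish by one (this holds down to a finish of 13).
Need 21 − 13 = 8 days off L → L becomes 1 day, finish becomes 13.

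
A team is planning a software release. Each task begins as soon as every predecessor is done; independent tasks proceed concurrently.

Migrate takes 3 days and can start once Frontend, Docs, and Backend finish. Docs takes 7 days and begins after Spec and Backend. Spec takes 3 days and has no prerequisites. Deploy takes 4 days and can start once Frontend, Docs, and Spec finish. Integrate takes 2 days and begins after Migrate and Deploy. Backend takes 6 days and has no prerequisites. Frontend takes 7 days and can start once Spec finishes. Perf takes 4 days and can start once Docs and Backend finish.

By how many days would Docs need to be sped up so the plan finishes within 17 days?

2

Current finish: 19 days; target: 17.
Docs is on every critical path, so each day cut from Docs cuts the finish by one (this holds down to a finish of 16).
Need 19 − 17 = 2 days off Docs → Docs becomes 5 days, finish becomes 17.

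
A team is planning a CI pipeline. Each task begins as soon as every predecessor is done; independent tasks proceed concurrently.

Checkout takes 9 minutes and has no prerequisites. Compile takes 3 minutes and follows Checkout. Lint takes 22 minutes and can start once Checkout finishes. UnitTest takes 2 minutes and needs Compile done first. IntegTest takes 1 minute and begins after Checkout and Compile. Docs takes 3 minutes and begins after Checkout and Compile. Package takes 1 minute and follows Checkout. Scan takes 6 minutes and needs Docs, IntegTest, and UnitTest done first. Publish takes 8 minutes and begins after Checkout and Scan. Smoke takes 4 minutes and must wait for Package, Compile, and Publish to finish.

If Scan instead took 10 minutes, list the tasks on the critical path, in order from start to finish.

Checkout, Compile, Docs, Scan, Publish, Smoke

Actual critical path: Checkout→Compile→Docs→Scan→Publish→Smoke = 9+3+3+6+8+4 = 33 ⇒ 33 minutes.
Scan is on the critical path; changing it to 10 makes that path 37 minutes.
The critical path is still Checkout→Compile→Docs→Scan→Publish→Smoke; finish is now 37 minutes.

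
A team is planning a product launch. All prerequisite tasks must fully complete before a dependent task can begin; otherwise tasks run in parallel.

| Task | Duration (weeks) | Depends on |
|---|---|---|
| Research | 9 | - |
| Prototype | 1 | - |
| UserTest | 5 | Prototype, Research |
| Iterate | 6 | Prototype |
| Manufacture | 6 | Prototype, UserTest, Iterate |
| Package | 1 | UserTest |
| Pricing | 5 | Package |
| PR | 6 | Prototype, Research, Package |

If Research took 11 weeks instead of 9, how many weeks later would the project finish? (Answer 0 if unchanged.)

Actual critical path: Research→UserTest→Package→PR = 9+5+1+6 = 21 ⇒ 21 weeks.
Research lies on that path, so at 11 weeks the path becomes 23 weeks.
The critical path is still Research→UserTest→Package→PR; finish is now 23 weeks.
Change in finish: 23 − 21 = +2 weeks.

2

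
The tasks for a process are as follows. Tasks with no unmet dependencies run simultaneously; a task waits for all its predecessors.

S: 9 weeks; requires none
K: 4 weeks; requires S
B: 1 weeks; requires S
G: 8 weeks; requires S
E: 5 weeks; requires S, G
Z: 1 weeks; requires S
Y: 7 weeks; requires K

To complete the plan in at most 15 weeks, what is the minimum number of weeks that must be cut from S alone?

7

Current finish: 22 weeks; target: 15.
S is on every critical path, so each week cut from S cuts the finish by one (this holds down to a finish of 14).
Need 22 − 15 = 7 weeks off S → S becomes 2 weeks, finish becomes 15.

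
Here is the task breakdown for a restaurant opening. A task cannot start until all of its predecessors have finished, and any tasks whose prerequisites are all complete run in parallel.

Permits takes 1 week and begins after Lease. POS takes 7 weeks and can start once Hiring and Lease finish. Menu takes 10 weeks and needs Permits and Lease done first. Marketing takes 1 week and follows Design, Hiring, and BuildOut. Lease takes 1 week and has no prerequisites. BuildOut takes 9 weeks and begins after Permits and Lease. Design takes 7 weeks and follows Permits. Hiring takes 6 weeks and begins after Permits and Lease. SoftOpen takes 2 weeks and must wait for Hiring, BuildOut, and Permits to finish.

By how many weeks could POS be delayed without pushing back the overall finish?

Lease→Permits→Hiring→POS = 1+1+6+7 = 15 sets the makespan at 15 weeks.
Longest path through POS: 15 weeks (earliest finish 15, latest finish 15).
Float = 15 − 15 = 0.

0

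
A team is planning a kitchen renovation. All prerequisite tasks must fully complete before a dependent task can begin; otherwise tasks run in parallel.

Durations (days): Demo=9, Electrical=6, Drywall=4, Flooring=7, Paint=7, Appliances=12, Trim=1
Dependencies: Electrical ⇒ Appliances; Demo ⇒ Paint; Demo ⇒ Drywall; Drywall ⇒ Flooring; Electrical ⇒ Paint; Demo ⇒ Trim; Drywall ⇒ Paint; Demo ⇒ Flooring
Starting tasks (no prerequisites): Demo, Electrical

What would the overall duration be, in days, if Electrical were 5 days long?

20

Actual critical path: Demo→Drywall→Flooring = 9+4+7 = 20 ⇒ 20 days.
The longest path through Electrical is only 18 days, so Electrical has float 2.
The critical path is still Demo→Drywall→Flooring; finish is now 20 days.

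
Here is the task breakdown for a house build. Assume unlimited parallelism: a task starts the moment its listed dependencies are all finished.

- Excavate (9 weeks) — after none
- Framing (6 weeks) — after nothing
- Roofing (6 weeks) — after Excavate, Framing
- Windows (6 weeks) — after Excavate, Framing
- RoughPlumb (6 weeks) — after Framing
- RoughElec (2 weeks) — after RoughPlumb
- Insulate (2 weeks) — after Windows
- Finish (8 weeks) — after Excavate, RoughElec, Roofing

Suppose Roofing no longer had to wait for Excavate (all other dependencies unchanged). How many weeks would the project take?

22

Original critical path: Excavate→Roofing→Finish = 9+6+8 = 23 ⇒ 23 weeks.
Without Excavate→Roofing, Roofing's earliest start moves from 9 to 6.
New critical path: Framing→RoughPlumb→RoughElec→Finish = 6+6+2+8 = 22 ⇒ 22 weeks.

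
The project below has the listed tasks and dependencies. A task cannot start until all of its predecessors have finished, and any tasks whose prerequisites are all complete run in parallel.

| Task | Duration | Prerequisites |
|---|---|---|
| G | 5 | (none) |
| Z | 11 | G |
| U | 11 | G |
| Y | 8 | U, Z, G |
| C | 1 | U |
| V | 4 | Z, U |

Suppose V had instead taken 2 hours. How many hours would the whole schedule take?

Critical path before the change: G→Z→Y = 5+11+8 = 24 giving 24 hours.
V is off the critical path — its longest chain is 20 hours, giving 4 of slack.
That remains the longest chain; total 24 hours.

24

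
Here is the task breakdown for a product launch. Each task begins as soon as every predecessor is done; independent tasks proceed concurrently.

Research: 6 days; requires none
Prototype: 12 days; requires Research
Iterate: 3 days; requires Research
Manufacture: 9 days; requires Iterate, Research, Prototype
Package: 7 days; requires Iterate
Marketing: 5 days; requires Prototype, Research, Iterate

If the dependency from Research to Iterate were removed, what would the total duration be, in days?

Original critical path: Research→Prototype→Manufacture = 6+12+9 = 27 ⇒ 27 days.
Without Research→Iterate, Iterate's earliest start moves from 6 to 0.
After: Research→Prototype→Manufacture = 6+12+9 = 27 → 27 days.

27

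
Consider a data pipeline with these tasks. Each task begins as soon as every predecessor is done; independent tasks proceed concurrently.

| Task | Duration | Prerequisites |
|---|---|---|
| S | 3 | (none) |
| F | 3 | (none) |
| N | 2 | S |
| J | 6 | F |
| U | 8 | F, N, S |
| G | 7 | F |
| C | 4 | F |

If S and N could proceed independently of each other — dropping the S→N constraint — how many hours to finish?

11

Before: longest chain S→N→U = 3+2+8 = 13, finish 13.
Without S→N, N's earliest start moves from 3 to 0.
New critical path: S→U = 3+8 = 11 ⇒ 11 hours.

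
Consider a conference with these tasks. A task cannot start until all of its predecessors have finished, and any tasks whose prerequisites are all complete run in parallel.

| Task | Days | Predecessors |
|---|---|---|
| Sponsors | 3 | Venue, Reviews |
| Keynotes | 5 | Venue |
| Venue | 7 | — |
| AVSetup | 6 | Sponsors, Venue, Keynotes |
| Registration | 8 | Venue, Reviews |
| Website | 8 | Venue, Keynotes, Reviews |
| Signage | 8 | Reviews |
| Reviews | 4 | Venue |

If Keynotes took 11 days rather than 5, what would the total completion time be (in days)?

26

As given, the longest chain is Venue→Keynotes→Website = 7+5+8 = 20, so the finish is 20 days.
Keynotes is on the critical path; changing it to 11 makes that path 26 days.
No other chain overtakes it, so the finish is 26 days.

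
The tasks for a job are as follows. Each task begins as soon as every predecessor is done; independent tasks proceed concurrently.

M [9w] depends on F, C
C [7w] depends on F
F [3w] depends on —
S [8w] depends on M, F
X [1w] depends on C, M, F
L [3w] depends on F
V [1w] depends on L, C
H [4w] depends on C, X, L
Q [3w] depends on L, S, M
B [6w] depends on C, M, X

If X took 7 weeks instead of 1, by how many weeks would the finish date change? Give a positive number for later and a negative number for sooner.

2

The binding path is F→C→M→S→Q = 3+7+9+8+3 = 30; finish at 30 weeks.
The longest path through X is only 26 weeks, so X has float 4.
The binding chain switches to F→C→M→X→B = 3+7+9+7+6 = 32; finish 32 weeks.
Change in finish: 32 − 30 = +2 weeks.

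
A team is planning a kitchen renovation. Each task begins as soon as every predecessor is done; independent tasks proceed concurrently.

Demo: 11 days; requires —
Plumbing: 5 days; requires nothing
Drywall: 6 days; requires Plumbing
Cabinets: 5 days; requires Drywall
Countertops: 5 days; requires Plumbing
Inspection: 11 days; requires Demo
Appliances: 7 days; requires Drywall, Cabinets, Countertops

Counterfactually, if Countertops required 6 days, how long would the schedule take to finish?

23

Baseline: Plumbing→Drywall→Cabinets→Appliances = 5+6+5+7 = 23 → 23 days.
Countertops has 6 days of float (longest path through it is 17).
The critical path is still Plumbing→Drywall→Cabinets→Appliances; finish is now 23 days.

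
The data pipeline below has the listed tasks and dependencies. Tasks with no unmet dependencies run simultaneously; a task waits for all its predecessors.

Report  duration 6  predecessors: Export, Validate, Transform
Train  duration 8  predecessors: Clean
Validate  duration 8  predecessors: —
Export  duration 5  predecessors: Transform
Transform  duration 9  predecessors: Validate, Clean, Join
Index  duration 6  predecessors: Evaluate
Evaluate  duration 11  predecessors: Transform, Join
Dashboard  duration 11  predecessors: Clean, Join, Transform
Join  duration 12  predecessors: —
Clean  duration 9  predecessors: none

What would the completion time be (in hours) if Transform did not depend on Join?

35

Original critical path: Join→Transform→Evaluate→Index = 12+9+11+6 = 38 ⇒ 38 hours.
Without Join→Transform, Transform's earliest start moves from 12 to 9.
After: Clean→Transform→Evaluate→Index = 9+9+11+6 = 35 → 35 hours.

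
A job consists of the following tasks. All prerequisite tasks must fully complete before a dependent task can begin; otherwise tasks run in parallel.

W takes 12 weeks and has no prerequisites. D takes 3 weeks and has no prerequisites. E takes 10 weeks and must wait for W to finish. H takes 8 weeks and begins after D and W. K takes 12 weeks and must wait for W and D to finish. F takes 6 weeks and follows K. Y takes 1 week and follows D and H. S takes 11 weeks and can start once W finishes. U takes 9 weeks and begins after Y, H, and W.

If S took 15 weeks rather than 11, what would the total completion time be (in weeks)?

30

Critical path before the change: W→H→Y→U = 12+8+1+9 = 30 giving 30 weeks.
S has 7 weeks of float (longest path through it is 23).
No other chain overtakes it, so the finish is 30 weeks.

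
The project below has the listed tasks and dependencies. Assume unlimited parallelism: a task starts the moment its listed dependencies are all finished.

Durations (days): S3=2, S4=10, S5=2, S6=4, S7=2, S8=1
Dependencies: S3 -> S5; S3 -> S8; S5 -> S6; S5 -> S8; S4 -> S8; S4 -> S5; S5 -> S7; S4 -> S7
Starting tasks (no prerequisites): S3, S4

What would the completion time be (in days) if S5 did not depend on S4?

Original critical path: S4→S5→S6 = 10+2+4 = 16 ⇒ 16 days.
Without S4→S5, S5's earliest start moves from 10 to 2.
After: S4→S7 = 10+2 = 12 → 12 days.

12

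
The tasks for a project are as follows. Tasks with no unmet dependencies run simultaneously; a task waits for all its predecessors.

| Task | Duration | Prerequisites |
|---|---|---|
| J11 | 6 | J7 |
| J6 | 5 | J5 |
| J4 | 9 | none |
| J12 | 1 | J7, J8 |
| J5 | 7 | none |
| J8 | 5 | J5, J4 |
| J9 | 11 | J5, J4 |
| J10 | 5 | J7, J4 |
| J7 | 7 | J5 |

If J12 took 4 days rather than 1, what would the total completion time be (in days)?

20

As given, the longest chain is J4→J9 = 9+11 = 20, so the finish is 20 days.
The longest path through J12 is only 15 days, so J12 has float 5.
The critical path is still J4→J9; finish is now 20 days.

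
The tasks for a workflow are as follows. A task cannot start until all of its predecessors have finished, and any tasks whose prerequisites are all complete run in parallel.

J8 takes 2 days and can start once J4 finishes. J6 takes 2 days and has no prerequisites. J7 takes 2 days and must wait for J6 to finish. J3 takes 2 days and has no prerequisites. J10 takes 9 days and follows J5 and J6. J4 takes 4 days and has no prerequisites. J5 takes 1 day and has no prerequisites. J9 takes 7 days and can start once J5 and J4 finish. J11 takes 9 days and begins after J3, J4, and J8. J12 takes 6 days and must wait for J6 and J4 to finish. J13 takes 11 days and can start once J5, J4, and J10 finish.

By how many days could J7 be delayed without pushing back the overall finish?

J6→J10→J13 = 2+9+11 = 22 sets the makespan at 22 days.
Longest path through J7: 4 days (earliest finish 4, latest finish 22).
So J7 can slip 22 − 4 = 18 days.

18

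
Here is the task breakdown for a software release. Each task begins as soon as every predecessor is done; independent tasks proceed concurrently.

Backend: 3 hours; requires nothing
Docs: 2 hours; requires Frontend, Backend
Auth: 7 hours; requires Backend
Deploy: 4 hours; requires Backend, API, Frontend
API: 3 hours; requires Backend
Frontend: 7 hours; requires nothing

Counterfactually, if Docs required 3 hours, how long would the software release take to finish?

11

Baseline: Frontend→Deploy = 7+4 = 11 → 11 hours.
The longest path through Docs is only 9 hours, so Docs has float 2.
No other chain overtakes it, so the finish is 11 hours.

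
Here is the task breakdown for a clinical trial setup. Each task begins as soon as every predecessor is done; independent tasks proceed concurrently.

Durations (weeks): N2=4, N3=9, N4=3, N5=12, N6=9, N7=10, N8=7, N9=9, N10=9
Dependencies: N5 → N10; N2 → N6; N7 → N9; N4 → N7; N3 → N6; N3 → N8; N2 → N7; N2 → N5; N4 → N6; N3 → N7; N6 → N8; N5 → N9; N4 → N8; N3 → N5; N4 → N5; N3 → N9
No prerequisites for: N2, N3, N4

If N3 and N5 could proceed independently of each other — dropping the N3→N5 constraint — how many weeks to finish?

28

Original critical path: N3→N5→N9 = 9+12+9 = 30 ⇒ 30 weeks.
Without N3→N5, N5's earliest start moves from 9 to 4.
The longest chain is now N3→N7→N9 = 9+10+9 = 28, so the schedule takes 28 weeks.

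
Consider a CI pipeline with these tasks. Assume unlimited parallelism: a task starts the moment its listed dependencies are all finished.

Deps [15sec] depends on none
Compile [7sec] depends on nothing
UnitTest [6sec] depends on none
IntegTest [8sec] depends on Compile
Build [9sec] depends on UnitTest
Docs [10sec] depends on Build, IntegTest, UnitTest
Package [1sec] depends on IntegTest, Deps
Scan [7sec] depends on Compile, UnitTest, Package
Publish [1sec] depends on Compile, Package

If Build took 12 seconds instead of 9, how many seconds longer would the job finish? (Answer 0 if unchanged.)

3

Critical path before the change: UnitTest→Build→Docs = 6+9+10 = 25 giving 25 seconds.
Since Build is critical, the +3 change carries straight to that chain (now 28 seconds).
The critical path is still UnitTest→Build→Docs; finish is now 28 seconds.
Change in finish: 28 − 25 = +3 seconds.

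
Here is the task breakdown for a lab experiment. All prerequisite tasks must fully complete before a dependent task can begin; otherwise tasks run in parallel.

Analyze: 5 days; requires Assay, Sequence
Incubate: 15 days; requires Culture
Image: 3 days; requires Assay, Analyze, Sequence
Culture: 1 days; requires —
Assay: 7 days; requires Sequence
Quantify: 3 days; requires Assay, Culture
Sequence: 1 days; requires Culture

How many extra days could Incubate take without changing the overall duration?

1

Culture→Sequence→Assay→Analyze→Image = 1+1+7+5+3 = 17 sets the makespan at 17 days.
Longest path through Incubate: 16 days (earliest finish 16, latest finish 17).
Float = 17 − 16 = 1.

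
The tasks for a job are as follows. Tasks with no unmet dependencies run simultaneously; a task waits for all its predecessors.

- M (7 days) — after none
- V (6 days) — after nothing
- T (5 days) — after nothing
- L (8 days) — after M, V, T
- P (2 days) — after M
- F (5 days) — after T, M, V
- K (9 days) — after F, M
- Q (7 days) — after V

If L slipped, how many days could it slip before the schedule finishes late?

6

M→F→K = 7+5+9 = 21 sets the makespan at 21 days.
Longest path through L: 15 days (earliest finish 15, latest finish 21).
Slack of L = 13 − 7 = 6 days.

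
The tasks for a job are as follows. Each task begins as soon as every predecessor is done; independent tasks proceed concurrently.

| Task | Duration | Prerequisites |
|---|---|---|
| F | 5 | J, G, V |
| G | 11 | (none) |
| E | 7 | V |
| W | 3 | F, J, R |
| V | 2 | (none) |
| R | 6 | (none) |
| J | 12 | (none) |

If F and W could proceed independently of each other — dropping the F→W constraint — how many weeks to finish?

17

Before: longest chain J→F→W = 12+5+3 = 20, finish 20.
Without F→W, W's earliest start moves from 17 to 12.
New critical path: J→F = 12+5 = 17 ⇒ 17 weeks.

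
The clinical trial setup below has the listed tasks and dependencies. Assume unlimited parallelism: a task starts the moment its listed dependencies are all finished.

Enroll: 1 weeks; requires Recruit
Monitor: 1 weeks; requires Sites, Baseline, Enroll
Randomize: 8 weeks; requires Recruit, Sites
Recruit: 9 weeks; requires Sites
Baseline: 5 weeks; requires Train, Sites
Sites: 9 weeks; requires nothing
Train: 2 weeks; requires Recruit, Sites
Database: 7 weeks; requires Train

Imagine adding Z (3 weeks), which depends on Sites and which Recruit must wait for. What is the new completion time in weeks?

Originally the clinical trial setup takes 27 weeks.
With Z inserted, Recruit now waits for max(Sites, Z).
New critical path: Sites→Z→Recruit→Train→Database = 9+3+9+2+7 = 30 ⇒ 30 weeks.

30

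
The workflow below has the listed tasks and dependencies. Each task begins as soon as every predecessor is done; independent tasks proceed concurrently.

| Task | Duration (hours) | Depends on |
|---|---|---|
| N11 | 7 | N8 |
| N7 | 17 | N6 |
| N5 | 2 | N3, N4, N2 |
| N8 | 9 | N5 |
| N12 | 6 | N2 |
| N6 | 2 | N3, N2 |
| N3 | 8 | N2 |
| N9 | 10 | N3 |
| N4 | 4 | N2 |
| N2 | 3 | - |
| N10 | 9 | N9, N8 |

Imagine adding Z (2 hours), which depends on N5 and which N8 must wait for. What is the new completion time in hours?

33

Originally the workflow takes 31 hours.
With Z inserted, N8 now waits for max(N5, Z).
New critical path: N2→N3→N5→Z→N8→N10 = 3+8+2+2+9+9 = 33 ⇒ 33 hours.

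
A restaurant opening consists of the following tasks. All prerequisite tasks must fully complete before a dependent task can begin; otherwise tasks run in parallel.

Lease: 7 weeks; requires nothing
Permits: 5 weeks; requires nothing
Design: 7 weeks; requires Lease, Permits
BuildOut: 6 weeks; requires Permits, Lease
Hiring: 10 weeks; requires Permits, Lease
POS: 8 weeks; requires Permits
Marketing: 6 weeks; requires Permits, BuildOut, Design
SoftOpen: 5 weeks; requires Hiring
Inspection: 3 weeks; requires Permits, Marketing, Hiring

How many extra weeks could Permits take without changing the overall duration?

The longest chain is Lease→Design→Marketing→Inspection = 7+7+6+3 = 23; overall finish 23 weeks.
Permits finishes as early as 5 and must finish by 7.
Slack of Permits = 2 − 0 = 2 weeks.

2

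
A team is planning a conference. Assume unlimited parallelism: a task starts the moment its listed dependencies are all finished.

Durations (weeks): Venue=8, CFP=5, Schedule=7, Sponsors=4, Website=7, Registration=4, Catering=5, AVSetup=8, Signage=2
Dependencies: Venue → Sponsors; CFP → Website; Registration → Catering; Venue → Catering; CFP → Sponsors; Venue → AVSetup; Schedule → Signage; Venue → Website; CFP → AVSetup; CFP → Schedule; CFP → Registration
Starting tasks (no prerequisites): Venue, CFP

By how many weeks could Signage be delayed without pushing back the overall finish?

2

Critical path: Venue→AVSetup = 8+8 = 16, so the finish is 16 weeks.
Signage finishes as early as 14 and must finish by 16.
Float = 16 − 14 = 2.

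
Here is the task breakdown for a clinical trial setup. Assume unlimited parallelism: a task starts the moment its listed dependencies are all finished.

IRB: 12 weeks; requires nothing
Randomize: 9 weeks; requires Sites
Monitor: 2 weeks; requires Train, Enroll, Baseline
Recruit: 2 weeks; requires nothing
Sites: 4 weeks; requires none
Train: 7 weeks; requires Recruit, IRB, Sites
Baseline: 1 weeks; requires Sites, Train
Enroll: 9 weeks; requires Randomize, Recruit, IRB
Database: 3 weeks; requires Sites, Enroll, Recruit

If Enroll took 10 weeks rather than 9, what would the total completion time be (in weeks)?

26

Critical path before the change: Sites→Randomize→Enroll→Database = 4+9+9+3 = 25 giving 25 weeks.
Since Enroll is critical, the +1 change carries straight to that chain (now 26 weeks).
The critical path is still Sites→Randomize→Enroll→Database; finish is now 26 weeks.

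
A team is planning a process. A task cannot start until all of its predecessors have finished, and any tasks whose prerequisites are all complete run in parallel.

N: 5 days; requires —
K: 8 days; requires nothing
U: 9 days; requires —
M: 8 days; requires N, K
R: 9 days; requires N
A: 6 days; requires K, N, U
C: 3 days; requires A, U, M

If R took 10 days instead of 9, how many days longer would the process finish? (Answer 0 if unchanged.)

Actual critical path: K→M→C = 8+8+3 = 19 ⇒ 19 days.
The longest path through R is only 14 days, so R has float 5.
No other chain overtakes it, so the finish is 19 days.
Change in finish: 19 − 19 = +0 days.

0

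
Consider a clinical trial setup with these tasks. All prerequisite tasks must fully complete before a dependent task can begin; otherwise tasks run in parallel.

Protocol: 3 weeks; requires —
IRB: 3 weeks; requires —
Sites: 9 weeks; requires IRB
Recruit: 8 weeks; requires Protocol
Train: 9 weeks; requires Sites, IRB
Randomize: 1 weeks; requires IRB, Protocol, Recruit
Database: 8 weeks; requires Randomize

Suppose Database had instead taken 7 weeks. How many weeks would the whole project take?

21

Actual critical path: IRB→Sites→Train = 3+9+9 = 21 ⇒ 21 weeks.
The longest path through Database is only 20 weeks, so Database has float 1.
No other chain overtakes it, so the finish is 21 weeks.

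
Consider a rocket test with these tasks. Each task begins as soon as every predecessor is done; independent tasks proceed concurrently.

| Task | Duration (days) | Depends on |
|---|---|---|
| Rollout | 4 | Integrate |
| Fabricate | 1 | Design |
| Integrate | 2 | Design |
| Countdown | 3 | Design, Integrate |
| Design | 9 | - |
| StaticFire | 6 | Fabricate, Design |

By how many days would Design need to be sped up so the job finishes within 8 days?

8

Current finish: 16 days; target: 8.
Design is on every critical path, so each day cut from Design cuts the finish by one (this holds down to a finish of 8).
Need 16 − 8 = 8 days off Design → Design becomes 1 day, finish becomes 8.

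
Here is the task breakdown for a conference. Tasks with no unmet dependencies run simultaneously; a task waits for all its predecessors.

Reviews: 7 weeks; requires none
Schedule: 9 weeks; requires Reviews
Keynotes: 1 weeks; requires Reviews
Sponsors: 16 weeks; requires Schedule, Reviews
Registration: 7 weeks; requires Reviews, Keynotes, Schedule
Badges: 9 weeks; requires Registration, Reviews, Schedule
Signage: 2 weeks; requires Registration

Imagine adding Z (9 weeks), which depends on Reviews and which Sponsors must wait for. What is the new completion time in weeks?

Originally the conference takes 32 weeks.
With Z inserted, Sponsors now waits for max(Schedule, Reviews, Z).
New critical path: Reviews→Z→Sponsors = 7+9+16 = 32 ⇒ 32 weeks.

32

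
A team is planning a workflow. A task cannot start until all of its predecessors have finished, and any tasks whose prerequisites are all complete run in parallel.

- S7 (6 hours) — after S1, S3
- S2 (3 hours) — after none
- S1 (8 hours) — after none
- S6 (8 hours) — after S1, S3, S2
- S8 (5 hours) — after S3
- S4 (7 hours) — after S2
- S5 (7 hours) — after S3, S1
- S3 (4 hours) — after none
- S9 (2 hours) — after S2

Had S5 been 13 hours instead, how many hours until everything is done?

The binding path is S1→S6 = 8+8 = 16; finish at 16 hours.
S5 has 1 hour of float (longest path through it is 15).
The binding chain switches to S1→S5 = 8+13 = 21; finish 21 hours.

21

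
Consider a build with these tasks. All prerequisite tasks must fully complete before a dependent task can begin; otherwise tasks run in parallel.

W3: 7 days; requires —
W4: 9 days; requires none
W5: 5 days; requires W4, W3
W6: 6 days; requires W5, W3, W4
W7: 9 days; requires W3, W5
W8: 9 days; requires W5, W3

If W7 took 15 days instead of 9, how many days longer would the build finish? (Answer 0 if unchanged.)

Baseline: W4→W5→W7 = 9+5+9 = 23 → 23 days.
W7 lies on that path, so at 15 days the path becomes 29 days.
No other chain overtakes it, so the finish is 29 days.
Change in finish: 29 − 23 = +6 days.

6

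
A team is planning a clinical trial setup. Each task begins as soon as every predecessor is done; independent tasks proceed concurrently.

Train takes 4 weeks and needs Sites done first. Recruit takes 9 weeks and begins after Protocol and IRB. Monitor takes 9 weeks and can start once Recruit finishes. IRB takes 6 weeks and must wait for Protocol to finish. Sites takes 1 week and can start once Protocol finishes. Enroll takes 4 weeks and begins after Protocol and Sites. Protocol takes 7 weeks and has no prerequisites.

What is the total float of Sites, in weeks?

The longest chain is Protocol→IRB→Recruit→Monitor = 7+6+9+9 = 31; overall finish 31 weeks.
Sites finishes as early as 8 and must finish by 27.
So Sites can slip 27 − 8 = 19 weeks.

19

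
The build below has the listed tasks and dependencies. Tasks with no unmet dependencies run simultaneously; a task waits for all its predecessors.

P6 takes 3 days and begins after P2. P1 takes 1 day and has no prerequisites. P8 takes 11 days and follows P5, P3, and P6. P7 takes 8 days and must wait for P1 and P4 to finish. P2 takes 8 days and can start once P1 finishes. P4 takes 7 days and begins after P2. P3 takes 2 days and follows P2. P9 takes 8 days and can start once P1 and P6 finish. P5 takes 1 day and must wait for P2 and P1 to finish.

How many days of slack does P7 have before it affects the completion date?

0

Critical path: P1→P2→P4→P7 = 1+8+7+8 = 24, so the finish is 24 days.
Longest path through P7: 24 days (earliest finish 24, latest finish 24).
So P7 can slip 24 − 24 = 0 days.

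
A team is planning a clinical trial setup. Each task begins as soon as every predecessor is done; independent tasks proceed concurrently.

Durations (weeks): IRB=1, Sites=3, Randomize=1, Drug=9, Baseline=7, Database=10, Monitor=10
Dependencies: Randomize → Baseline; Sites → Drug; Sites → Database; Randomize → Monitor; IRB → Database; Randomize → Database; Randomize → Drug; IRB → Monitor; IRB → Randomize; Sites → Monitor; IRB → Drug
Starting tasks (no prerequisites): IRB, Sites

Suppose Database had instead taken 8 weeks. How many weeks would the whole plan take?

13

As given, the longest chain is Sites→Database = 3+10 = 13, so the finish is 13 weeks.
Since Database is critical, the -2 change carries straight to that chain (now 11 weeks).
The binding chain switches to Sites→Monitor = 3+10 = 13; finish 13 weeks.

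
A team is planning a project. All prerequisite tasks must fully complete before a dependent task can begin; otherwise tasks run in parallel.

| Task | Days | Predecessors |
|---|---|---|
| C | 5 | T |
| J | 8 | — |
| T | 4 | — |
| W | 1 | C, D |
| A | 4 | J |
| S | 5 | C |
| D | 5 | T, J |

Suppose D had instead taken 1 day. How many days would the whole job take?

The binding path is J→D→W = 8+5+1 = 14; finish at 14 days.
D lies on that path, so at 1 day the path becomes 10 days.
The binding chain switches to T→C→S = 4+5+5 = 14; finish 14 days.

14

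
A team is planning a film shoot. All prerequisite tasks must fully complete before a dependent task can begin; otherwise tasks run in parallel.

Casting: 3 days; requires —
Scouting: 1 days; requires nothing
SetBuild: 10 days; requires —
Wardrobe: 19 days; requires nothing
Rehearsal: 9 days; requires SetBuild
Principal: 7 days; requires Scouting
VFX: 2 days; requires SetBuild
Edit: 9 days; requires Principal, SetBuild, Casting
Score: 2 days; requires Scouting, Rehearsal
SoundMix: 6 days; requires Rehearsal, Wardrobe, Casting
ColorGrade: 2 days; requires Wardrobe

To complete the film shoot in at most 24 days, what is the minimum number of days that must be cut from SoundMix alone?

1

Current finish: 25 days; target: 24.
SoundMix is on every critical path, so each day cut from SoundMix cuts the finish by one (this holds down to a finish of 21).
Need 25 − 24 = 1 day off SoundMix → SoundMix becomes 5 days, finish becomes 24.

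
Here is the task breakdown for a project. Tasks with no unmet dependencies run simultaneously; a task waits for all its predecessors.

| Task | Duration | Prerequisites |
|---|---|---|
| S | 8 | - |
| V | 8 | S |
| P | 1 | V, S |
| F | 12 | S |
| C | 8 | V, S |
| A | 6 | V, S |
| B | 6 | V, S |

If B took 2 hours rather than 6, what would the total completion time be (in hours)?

As given, the longest chain is S→V→C = 8+8+8 = 24, so the finish is 24 hours.
The longest path through B is only 22 hours, so B has float 2.
No other chain overtakes it, so the finish is 24 hours.

24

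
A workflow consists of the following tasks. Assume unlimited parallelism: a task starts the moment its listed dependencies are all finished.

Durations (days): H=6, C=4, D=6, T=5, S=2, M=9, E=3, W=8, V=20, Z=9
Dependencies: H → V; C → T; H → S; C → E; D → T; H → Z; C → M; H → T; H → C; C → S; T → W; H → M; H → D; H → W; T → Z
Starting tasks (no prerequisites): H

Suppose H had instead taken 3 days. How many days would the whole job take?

23

As given, the longest chain is H→D→T→Z = 6+6+5+9 = 26, so the finish is 26 days.
H lies on that path, so at 3 days the path becomes 23 days.
The critical path is still H→D→T→Z; finish is now 23 days.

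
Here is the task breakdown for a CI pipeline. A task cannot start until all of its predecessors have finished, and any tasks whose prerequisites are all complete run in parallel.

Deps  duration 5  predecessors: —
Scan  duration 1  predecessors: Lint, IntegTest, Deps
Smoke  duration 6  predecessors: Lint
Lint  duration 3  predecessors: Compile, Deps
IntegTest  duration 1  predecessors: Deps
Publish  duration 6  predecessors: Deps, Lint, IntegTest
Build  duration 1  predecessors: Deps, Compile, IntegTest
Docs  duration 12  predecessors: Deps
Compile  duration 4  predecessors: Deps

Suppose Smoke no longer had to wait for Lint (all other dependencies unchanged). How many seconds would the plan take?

18

With the dependency in place, Deps→Compile→Lint→Publish = 5+4+3+6 = 18 sets the finish at 18 seconds.
Without Lint→Smoke, Smoke's earliest start moves from 12 to 0.
After: Deps→Compile→Lint→Publish = 5+4+3+6 = 18 → 18 seconds.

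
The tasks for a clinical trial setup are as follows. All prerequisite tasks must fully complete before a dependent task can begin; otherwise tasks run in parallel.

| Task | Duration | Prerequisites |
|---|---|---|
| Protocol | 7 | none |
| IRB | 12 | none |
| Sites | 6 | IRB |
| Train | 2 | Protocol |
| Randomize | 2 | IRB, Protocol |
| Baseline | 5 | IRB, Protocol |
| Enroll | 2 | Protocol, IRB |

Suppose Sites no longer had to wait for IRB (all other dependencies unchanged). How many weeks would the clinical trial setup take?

17

Before: longest chain IRB→Sites = 12+6 = 18, finish 18.
Without IRB→Sites, Sites's earliest start moves from 12 to 0.
New critical path: IRB→Baseline = 12+5 = 17 ⇒ 17 weeks.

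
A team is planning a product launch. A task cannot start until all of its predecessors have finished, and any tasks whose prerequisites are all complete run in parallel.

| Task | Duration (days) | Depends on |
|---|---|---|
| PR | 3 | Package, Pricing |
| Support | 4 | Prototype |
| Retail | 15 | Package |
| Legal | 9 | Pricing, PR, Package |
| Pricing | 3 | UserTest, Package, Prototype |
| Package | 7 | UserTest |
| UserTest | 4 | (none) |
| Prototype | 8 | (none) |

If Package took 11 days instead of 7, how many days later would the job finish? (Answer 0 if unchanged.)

4

As given, the longest chain is UserTest→Package→Pricing→PR→Legal = 4+7+3+3+9 = 26, so the finish is 26 days.
Package lies on that path, so at 11 days the path becomes 30 days.
No other chain overtakes it, so the finish is 30 days.
Change in finish: 30 − 26 = +4 days.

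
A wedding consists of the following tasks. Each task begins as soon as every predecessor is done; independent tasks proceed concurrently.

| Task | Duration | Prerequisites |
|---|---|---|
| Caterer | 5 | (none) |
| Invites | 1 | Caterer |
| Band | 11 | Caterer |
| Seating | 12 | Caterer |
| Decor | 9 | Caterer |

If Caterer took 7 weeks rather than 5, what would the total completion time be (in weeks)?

19

Actual critical path: Caterer→Seating = 5+12 = 17 ⇒ 17 weeks.
Caterer lies on that path, so at 7 weeks the path becomes 19 weeks.
The critical path is still Caterer→Seating; finish is now 19 weeks.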